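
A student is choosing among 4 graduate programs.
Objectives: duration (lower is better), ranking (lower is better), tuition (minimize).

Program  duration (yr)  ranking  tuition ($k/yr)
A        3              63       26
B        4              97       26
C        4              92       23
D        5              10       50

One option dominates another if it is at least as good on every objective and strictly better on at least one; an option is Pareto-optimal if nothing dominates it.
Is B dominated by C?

C vs B: duration 4≤4, ranking 92≤97, tuition 23≤26 — C is at least as good on every objective with at least one strict improvement.

Yes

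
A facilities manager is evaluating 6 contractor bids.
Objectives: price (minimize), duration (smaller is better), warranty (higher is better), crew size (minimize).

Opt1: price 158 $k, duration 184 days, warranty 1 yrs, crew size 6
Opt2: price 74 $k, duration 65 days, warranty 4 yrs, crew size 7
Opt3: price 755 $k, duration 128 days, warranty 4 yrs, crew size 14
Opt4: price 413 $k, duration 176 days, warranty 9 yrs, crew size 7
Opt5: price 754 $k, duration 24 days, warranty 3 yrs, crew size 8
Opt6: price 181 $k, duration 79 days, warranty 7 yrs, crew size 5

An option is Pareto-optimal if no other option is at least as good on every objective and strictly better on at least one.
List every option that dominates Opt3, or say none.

Opt2: price 74≤755, duration 65≤128, warranty 4≥4, crew size 7≤14 — dominates Opt3.
Opt6: price 181≤755, duration 79≤128, warranty 7≥4, crew size 5≤14 — dominates Opt3.
Others (Opt1, Opt4, Opt5) are each worse than Opt3 on at least one objective.

Opt2, Opt6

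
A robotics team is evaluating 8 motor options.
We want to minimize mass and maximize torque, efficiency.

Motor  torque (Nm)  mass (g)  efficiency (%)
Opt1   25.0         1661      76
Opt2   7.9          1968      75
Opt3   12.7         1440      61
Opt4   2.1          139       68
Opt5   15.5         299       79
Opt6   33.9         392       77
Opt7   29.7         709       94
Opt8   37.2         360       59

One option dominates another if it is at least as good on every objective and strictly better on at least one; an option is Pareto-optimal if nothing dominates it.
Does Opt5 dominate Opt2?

Opt5 vs Opt2: torque 15.5≥7.9, mass 299≤1968, efficiency 79≥75 — Opt5 is at least as good on every objective with at least one strict improvement.

Yes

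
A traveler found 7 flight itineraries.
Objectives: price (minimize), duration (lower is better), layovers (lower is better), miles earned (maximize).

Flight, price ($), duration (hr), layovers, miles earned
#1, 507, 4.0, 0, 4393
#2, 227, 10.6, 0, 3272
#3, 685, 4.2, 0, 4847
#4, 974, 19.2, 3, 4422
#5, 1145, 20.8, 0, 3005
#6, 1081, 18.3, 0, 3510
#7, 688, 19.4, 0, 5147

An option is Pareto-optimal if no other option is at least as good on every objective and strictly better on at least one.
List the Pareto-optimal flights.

#1: not dominated (best duration).
#2: not dominated (best price).
#3: not dominated.
#4: dominated by #3 (price 685≤974, duration 4.2≤19.2, layovers 0≤3, miles earned 4847≥4422).
#5: dominated by #1 (price 507≤1145, duration 4.0≤20.8, layovers 0≤0, miles earned 4393≥3005).
#6: dominated by #1 (price 507≤1081, duration 4.0≤18.3, layovers 0≤0, miles earned 4393≥3510).
#7: not dominated (best miles earned).

#1, #2, #3, #7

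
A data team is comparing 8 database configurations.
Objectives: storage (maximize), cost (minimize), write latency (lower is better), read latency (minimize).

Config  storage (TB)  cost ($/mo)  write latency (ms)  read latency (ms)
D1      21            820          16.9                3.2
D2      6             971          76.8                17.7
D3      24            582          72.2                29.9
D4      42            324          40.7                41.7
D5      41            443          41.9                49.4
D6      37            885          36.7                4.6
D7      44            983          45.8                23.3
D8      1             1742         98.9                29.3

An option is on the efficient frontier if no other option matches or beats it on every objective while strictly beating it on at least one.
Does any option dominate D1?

D2: worse on storage (6 vs 21).
D3: worse on write latency (72.2 vs 16.9).
D4: worse on write latency (40.7 vs 16.9).
D5: worse on write latency (41.9 vs 16.9).
D6: worse on cost (885 vs 820).
D7: worse on cost (983 vs 820).
D8: worse on storage (1 vs 21).
No option is at least as good as D1 on every objective and strictly better on one.

No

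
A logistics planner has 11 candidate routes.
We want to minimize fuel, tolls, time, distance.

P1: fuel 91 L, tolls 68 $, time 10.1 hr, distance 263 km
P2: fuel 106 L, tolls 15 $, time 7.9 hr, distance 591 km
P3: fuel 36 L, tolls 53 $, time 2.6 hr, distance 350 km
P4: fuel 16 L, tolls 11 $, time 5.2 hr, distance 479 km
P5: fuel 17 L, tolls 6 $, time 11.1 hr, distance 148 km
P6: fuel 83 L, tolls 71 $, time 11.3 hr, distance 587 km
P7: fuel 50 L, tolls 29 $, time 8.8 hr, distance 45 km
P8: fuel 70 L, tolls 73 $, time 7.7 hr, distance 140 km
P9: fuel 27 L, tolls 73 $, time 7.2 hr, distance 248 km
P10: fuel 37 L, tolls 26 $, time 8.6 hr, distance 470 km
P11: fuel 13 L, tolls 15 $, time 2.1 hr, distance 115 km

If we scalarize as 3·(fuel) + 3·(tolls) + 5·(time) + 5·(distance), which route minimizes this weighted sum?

P7

P1: 3·91 + 3·68 + 5·10.1 + 5·263 = 1842.5
P2: 3·106 + 3·15 + 5·7.9 + 5·591 = 3357.5
P3: 3·36 + 3·53 + 5·2.6 + 5·350 = 2030.0
P4: 3·16 + 3·11 + 5·5.2 + 5·479 = 2502.0
P5: 3·17 + 3·6 + 5·11.1 + 5·148 = 864.5
P6: 3·83 + 3·71 + 5·11.3 + 5·587 = 3453.5
P7: 3·50 + 3·29 + 5·8.8 + 5·45 = 506.0
P8: 3·70 + 3·73 + 5·7.7 + 5·140 = 1167.5
P9: 3·27 + 3·73 + 5·7.2 + 5·248 = 1576.0
P10: 3·37 + 3·26 + 5·8.6 + 5·470 = 2582.0
P11: 3·13 + 3·15 + 5·2.1 + 5·115 = 669.5
Lowest: P7 at 506.0.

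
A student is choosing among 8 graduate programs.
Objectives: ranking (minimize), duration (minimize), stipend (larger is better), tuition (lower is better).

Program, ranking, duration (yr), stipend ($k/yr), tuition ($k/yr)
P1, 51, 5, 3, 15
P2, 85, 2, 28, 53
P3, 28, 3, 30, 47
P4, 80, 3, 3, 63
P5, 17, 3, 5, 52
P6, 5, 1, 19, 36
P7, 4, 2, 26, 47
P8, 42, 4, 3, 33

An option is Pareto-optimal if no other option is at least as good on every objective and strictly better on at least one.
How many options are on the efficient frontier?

P1: not dominated (best tuition).
P2: not dominated.
P3: not dominated (best stipend).
P4: dominated by P3 (ranking 28≤80, duration 3≤3, stipend 30≥3, tuition 47≤63).
P5: dominated by P6 (ranking 5≤17, duration 1≤3, stipend 19≥5, tuition 36≤52).
P6: not dominated (best duration).
P7: not dominated (best ranking).
P8: not dominated.
Pareto-optimal: P1, P2, P3, P6, P7, P8 → 6.

6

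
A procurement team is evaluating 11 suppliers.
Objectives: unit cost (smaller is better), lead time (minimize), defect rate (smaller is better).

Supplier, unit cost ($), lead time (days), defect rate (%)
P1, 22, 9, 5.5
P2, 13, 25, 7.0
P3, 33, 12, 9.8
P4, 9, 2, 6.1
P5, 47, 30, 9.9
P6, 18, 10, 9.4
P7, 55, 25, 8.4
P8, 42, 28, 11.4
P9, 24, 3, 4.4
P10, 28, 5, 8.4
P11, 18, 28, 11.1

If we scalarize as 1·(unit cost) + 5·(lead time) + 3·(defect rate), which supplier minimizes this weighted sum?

P4

P1: 1·22 + 5·9 + 3·5.5 = 83.5
P2: 1·13 + 5·25 + 3·7.0 = 159.0
P3: 1·33 + 5·12 + 3·9.8 = 122.4
P4: 1·9 + 5·2 + 3·6.1 = 37.3
P5: 1·47 + 5·30 + 3·9.9 = 226.7
P6: 1·18 + 5·10 + 3·9.4 = 96.2
P7: 1·55 + 5·25 + 3·8.4 = 205.2
P8: 1·42 + 5·28 + 3·11.4 = 216.2
P9: 1·24 + 5·3 + 3·4.4 = 52.2
P10: 1·28 + 5·5 + 3·8.4 = 78.2
P11: 1·18 + 5·28 + 3·11.1 = 191.3
Lowest: P4 at 37.3.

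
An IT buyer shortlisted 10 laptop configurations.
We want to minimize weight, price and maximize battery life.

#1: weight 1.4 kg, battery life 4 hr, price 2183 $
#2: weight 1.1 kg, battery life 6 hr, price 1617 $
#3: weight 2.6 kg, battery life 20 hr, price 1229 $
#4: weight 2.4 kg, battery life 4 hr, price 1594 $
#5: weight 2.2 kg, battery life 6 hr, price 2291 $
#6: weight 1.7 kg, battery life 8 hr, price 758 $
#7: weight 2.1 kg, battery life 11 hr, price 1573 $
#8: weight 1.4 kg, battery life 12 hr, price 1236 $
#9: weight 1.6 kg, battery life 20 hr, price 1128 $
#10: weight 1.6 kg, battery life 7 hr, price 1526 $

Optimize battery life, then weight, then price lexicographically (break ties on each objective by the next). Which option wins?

#9

First maximize battery life: best is 20, kept {#3, #9}.
Then minimize weight: best is 1.6, kept {#9}.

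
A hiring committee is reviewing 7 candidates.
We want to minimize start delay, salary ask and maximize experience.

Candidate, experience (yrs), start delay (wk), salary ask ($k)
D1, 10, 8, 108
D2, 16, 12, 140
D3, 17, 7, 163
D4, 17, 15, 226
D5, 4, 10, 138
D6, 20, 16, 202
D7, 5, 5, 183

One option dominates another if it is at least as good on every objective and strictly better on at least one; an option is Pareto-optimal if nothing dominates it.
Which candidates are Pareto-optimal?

D1: not dominated (best salary ask).
D2: not dominated.
D3: not dominated.
D4: dominated by D3 (experience 17≥17, start delay 7≤15, salary ask 163≤226).
D5: dominated by D1 (experience 10≥4, start delay 8≤10, salary ask 108≤138).
D6: not dominated (best experience).
D7: not dominated (best start delay).

D1, D2, D3, D6, D7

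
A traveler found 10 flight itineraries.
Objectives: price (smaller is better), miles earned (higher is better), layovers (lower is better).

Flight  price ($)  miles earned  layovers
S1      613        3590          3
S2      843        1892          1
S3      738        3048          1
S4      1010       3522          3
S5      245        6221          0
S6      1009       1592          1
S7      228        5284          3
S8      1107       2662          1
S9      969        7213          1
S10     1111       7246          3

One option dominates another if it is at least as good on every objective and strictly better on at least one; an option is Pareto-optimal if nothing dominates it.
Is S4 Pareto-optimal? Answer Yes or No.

No

S1 vs S4: price 613≤1010, miles earned 3590≥3522, layovers 3≤3 — S1 is at least as good on every objective and strictly better on at least one, so S1 dominates S4.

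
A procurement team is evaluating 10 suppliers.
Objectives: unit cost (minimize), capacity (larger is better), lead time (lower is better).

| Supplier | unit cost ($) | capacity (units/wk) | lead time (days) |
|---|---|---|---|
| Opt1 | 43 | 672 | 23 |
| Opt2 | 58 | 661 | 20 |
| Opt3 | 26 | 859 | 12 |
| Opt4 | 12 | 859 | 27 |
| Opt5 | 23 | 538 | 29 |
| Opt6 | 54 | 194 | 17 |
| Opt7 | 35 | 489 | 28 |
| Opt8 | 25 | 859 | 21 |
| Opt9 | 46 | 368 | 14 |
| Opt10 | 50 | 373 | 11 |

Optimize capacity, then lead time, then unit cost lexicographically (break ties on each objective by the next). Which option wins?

Opt3

First maximize capacity: best is 859, kept {Opt3, Opt4, Opt8}.
Then minimize lead time: best is 12, kept {Opt3}.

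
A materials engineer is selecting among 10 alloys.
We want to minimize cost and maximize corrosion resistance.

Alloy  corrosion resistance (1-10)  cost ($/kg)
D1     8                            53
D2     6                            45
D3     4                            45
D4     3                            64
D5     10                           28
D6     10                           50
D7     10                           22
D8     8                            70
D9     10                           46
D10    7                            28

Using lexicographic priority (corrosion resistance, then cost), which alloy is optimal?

D7

First maximize corrosion resistance: best is 10, kept {D5, D6, D7, D9}.
Then minimize cost: best is 22, kept {D7}.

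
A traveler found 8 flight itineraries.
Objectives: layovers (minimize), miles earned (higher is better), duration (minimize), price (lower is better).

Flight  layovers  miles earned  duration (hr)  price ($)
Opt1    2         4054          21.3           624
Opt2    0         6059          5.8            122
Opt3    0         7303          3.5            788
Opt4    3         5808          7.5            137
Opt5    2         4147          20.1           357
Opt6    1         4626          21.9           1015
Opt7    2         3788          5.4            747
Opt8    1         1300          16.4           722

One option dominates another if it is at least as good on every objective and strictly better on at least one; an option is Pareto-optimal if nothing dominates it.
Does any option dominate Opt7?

Opt1: worse on duration (21.3 vs 5.4).
Opt2: worse on duration (5.8 vs 5.4).
Opt3: worse on price (788 vs 747).
Opt4: worse on layovers (3 vs 2).
Opt5: worse on duration (20.1 vs 5.4).
Opt6: worse on duration (21.9 vs 5.4).
Opt8: worse on miles earned (1300 vs 3788).
No option is at least as good as Opt7 on every objective and strictly better on one.

No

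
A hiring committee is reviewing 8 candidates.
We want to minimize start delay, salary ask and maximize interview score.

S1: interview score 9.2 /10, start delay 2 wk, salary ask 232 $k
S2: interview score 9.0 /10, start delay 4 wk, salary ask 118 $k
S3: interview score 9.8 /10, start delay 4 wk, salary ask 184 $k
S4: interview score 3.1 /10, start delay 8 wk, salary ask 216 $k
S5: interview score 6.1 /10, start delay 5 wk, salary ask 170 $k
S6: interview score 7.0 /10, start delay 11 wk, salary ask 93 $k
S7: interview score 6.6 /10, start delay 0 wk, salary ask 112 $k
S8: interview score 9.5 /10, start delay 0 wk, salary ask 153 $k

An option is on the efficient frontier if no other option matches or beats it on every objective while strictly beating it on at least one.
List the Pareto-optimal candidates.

S1: dominated by S8 (interview score 9.5≥9.2, start delay 0≤2, salary ask 153≤232).
S2: not dominated.
S3: not dominated (best interview score).
S4: dominated by S2 (interview score 9.0≥3.1, start delay 4≤8, salary ask 118≤216).
S5: dominated by S2 (interview score 9.0≥6.1, start delay 4≤5, salary ask 118≤170).
S6: not dominated (best salary ask).
S7: not dominated.
S8: not dominated.

S2, S3, S6, S7, S8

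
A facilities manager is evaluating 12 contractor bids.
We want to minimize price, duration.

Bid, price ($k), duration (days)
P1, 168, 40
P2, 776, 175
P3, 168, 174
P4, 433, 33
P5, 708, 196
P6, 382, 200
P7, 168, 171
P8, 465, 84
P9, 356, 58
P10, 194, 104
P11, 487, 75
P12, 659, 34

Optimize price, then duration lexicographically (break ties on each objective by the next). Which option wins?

First minimize price: best is 168, kept {P1, P3, P7}.
Then minimize duration: best is 40, kept {P1}.

P1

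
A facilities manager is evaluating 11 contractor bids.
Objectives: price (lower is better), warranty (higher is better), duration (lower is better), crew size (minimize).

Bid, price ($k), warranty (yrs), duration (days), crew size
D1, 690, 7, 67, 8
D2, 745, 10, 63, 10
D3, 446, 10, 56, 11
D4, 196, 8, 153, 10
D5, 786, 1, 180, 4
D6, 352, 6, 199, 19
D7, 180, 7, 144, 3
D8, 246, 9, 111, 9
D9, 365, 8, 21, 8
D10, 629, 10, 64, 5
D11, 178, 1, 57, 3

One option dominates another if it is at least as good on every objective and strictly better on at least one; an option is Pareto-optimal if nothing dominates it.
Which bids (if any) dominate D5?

D7, D11

D7: price 180≤786, warranty 7≥1, duration 144≤180, crew size 3≤4 — dominates D5.
D11: price 178≤786, warranty 1≥1, duration 57≤180, crew size 3≤4 — dominates D5.
Others (D1, D2, D3, D4, D6, D8, D9, D10) are each worse than D5 on at least one objective.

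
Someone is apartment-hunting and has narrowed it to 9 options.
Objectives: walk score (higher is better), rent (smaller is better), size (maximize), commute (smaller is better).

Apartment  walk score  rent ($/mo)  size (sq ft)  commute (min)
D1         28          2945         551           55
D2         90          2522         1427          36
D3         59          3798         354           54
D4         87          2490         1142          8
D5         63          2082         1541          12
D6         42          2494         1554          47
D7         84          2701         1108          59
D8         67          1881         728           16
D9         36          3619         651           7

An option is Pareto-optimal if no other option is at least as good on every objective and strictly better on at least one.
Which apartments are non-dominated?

D1: dominated by D2 (walk score 90≥28, rent 2522≤2945, size 1427≥551, commute 36≤55).
D2: not dominated (best walk score).
D3: dominated by D2 (walk score 90≥59, rent 2522≤3798, size 1427≥354, commute 36≤54).
D4: not dominated.
D5: not dominated.
D6: not dominated (best size).
D7: dominated by D2 (walk score 90≥84, rent 2522≤2701, size 1427≥1108, commute 36≤59).
D8: not dominated (best rent).
D9: not dominated (best commute).

D2, D4, D5, D6, D8, D9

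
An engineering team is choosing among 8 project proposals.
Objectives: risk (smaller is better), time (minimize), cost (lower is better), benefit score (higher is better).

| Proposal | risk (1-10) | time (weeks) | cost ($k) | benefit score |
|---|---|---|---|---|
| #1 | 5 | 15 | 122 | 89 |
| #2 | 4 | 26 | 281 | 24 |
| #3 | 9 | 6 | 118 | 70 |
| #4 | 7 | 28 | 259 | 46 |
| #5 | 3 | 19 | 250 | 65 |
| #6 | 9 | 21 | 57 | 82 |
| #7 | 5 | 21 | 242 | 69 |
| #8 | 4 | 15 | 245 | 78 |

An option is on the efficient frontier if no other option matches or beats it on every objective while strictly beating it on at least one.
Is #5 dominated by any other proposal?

No

#1: worse on risk (5 vs 3).
#2: worse on risk (4 vs 3).
#3: worse on risk (9 vs 3).
#4: worse on risk (7 vs 3).
#6: worse on risk (9 vs 3).
#7: worse on risk (5 vs 3).
#8: worse on risk (4 vs 3).
No option is at least as good as #5 on every objective and strictly better on one.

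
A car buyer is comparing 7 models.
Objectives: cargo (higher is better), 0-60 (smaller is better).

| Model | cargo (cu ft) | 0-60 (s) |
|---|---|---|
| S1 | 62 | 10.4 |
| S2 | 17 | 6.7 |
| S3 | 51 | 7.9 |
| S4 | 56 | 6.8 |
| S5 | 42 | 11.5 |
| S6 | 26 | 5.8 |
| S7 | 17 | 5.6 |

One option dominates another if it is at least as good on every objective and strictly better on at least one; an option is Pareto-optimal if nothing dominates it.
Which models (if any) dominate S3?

S4: cargo 56≥51, 0-60 6.8≤7.9 — dominates S3.
Others (S1, S2, S5, S6, S7) are each worse than S3 on at least one objective.

S4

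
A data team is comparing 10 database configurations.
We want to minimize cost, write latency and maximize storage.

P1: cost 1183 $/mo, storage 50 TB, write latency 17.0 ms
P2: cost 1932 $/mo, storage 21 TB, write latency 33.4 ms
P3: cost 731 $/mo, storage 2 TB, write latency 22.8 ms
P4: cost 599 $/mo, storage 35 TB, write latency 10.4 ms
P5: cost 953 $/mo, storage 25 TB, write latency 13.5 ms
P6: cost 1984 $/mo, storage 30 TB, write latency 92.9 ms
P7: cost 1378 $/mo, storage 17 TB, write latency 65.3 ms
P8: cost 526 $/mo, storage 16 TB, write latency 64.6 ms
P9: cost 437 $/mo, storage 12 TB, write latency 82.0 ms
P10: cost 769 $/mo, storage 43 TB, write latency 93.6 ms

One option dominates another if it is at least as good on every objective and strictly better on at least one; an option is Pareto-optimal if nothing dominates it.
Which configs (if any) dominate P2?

P1: cost 1183≤1932, storage 50≥21, write latency 17.0≤33.4 — dominates P2.
P4: cost 599≤1932, storage 35≥21, write latency 10.4≤33.4 — dominates P2.
P5: cost 953≤1932, storage 25≥21, write latency 13.5≤33.4 — dominates P2.
Others (P3, P6, P7, P8, P9, P10) are each worse than P2 on at least one objective.

P1, P4, P5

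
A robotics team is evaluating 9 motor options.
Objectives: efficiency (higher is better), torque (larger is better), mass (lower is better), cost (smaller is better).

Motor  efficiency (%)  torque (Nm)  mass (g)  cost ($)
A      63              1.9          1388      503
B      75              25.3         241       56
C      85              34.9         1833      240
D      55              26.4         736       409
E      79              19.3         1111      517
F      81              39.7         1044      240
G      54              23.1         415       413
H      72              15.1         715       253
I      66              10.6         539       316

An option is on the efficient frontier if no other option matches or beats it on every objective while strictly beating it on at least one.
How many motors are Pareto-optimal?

A: dominated by B (efficiency 75≥63, torque 25.3≥1.9, mass 241≤1388, cost 56≤503).
B: not dominated (best mass).
C: not dominated (best efficiency).
D: not dominated.
E: dominated by F (efficiency 81≥79, torque 39.7≥19.3, mass 1044≤1111, cost 240≤517).
F: not dominated (best torque).
G: dominated by B (efficiency 75≥54, torque 25.3≥23.1, mass 241≤415, cost 56≤413).
H: dominated by B (efficiency 75≥72, torque 25.3≥15.1, mass 241≤715, cost 56≤253).
I: dominated by B (efficiency 75≥66, torque 25.3≥10.6, mass 241≤539, cost 56≤316).
Pareto-optimal: B, C, D, F → 4.

4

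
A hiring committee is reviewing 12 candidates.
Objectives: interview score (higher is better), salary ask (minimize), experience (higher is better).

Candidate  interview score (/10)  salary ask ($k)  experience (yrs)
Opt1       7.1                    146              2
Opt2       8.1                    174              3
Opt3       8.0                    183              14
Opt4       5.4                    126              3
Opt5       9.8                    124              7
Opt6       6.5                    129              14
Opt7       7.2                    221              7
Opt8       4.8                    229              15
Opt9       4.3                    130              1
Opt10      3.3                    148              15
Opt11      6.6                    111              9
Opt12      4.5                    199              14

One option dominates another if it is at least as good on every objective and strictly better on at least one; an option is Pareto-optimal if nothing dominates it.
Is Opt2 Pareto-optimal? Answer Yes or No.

No

Opt5 vs Opt2: interview score 9.8≥8.1, salary ask 124≤174, experience 7≥3 — Opt5 is at least as good on every objective and strictly better on at least one, so Opt5 dominates Opt2.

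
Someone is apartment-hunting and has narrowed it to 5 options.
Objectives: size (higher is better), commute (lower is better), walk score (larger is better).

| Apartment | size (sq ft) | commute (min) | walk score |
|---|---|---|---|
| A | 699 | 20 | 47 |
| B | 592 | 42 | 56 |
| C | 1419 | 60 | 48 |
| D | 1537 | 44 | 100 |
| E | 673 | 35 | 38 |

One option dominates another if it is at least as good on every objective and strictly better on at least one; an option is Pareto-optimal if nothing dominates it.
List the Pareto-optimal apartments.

A, B, D

A: not dominated (best commute).
B: not dominated.
C: dominated by D (size 1537≥1419, commute 44≤60, walk score 100≥48).
D: not dominated (best size).
E: dominated by A (size 699≥673, commute 20≤35, walk score 47≥38).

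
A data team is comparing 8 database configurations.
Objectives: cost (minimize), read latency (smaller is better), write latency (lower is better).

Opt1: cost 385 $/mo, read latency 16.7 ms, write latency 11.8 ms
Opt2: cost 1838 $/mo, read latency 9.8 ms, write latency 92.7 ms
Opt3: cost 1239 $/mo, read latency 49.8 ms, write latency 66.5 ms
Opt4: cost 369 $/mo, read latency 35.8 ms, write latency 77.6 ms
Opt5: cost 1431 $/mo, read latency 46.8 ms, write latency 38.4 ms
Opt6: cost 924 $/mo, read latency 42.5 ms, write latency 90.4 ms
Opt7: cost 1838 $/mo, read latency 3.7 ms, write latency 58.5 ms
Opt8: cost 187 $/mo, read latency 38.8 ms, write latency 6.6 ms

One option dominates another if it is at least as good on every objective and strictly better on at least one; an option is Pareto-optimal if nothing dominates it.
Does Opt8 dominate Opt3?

Yes

Opt8 vs Opt3: cost 187≤1239, read latency 38.8≤49.8, write latency 6.6≤66.5 — Opt8 is at least as good on every objective with at least one strict improvement.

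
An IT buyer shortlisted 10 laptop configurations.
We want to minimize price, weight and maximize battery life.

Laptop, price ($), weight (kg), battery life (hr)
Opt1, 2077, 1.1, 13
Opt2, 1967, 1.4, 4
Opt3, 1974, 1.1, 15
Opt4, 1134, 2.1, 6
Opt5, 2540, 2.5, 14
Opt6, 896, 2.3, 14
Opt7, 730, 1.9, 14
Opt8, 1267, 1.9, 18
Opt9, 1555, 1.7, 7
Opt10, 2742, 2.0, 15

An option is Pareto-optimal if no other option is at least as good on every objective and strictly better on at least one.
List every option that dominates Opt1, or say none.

Opt3

Opt3: price 1974≤2077, weight 1.1≤1.1, battery life 15≥13 — dominates Opt1.
Others (Opt2, Opt4, Opt5, Opt6, Opt7, Opt8, Opt9, Opt10) are each worse than Opt1 on at least one objective.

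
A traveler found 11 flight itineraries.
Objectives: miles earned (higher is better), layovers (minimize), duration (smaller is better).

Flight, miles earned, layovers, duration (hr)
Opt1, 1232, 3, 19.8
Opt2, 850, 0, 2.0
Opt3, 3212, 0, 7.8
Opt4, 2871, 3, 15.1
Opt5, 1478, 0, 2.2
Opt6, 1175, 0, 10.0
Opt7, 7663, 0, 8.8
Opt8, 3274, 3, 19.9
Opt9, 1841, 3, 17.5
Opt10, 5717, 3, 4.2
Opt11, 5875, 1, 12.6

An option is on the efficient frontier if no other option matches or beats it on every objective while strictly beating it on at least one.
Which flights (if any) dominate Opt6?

Opt3, Opt5, Opt7

Opt3: miles earned 3212≥1175, layovers 0≤0, duration 7.8≤10.0 — dominates Opt6.
Opt5: miles earned 1478≥1175, layovers 0≤0, duration 2.2≤10.0 — dominates Opt6.
Opt7: miles earned 7663≥1175, layovers 0≤0, duration 8.8≤10.0 — dominates Opt6.
Others (Opt1, Opt2, Opt4, Opt8, Opt9, Opt10, Opt11) are each worse than Opt6 on at least one objective.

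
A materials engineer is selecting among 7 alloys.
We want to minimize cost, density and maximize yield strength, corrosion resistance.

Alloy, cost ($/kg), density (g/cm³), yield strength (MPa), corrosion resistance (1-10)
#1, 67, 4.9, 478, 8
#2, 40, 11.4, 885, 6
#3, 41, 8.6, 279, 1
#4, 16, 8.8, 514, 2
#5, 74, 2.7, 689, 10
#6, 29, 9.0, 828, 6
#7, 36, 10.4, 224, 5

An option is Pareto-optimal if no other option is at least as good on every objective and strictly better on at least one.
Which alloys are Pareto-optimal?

#1, #2, #3, #4, #5, #6

#1: not dominated.
#2: not dominated (best yield strength).
#3: not dominated.
#4: not dominated (best cost).
#5: not dominated (best density).
#6: not dominated.
#7: dominated by #6 (cost 29≤36, density 9.0≤10.4, yield strength 828≥224, corrosion resistance 6≥5).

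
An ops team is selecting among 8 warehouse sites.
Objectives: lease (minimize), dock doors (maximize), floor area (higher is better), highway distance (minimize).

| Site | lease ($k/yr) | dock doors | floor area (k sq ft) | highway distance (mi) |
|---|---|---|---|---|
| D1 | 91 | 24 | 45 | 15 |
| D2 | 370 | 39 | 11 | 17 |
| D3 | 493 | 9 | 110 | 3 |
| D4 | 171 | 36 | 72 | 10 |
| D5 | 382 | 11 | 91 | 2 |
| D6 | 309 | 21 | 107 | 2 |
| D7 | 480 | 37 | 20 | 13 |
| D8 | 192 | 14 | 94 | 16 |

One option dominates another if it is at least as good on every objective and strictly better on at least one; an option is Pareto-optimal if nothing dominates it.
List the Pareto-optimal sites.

D1, D2, D3, D4, D6, D7, D8

D1: not dominated (best lease).
D2: not dominated (best dock doors).
D3: not dominated (best floor area).
D4: not dominated.
D5: dominated by D6 (lease 309≤382, dock doors 21≥11, floor area 107≥91, highway distance 2≤2).
D6: not dominated.
D7: not dominated.
D8: not dominated.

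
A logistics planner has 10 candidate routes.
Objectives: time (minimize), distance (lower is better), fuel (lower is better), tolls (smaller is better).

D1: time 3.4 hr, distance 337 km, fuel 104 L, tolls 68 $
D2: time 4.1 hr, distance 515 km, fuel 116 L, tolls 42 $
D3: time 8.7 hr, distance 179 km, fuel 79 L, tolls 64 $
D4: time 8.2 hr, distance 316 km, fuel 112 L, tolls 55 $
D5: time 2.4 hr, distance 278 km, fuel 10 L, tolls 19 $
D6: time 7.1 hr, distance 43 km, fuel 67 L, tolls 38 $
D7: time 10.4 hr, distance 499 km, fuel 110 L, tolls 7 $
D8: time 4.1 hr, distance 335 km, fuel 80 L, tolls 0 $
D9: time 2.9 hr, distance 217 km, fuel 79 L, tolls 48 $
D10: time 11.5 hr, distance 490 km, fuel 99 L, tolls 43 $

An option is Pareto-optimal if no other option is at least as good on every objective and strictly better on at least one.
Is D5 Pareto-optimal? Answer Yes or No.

D1: worse on time (3.4 vs 2.4).
D2: worse on time (4.1 vs 2.4).
D3: worse on time (8.7 vs 2.4).
D4: worse on time (8.2 vs 2.4).
D6: worse on time (7.1 vs 2.4).
D7: worse on time (10.4 vs 2.4).
D8: worse on time (4.1 vs 2.4).
D9: worse on time (2.9 vs 2.4).
D10: worse on time (11.5 vs 2.4).
No option is at least as good as D5 on every objective and strictly better on one.

Yes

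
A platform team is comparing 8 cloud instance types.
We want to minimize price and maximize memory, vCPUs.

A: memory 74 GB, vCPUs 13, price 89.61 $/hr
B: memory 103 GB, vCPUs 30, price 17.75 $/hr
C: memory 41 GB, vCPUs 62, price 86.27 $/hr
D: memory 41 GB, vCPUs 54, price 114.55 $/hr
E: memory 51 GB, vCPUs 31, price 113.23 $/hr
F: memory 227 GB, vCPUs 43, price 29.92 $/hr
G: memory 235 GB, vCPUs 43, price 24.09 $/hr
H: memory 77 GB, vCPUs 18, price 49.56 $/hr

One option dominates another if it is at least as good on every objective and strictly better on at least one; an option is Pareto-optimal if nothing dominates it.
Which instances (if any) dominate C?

none

A: worse on vCPUs (13 vs 62).
B: worse on vCPUs (30 vs 62).
D: worse on vCPUs (54 vs 62).
E: worse on vCPUs (31 vs 62).
F: worse on vCPUs (43 vs 62).
G: worse on vCPUs (43 vs 62).
H: worse on vCPUs (18 vs 62).
No option dominates C.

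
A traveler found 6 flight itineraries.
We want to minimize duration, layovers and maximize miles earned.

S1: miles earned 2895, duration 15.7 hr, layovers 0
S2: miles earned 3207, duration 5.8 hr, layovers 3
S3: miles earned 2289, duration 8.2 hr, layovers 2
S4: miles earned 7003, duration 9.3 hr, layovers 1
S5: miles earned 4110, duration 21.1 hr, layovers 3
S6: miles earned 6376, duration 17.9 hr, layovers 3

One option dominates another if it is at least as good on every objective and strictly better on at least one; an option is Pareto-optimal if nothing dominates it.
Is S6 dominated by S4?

S4 vs S6: miles earned 7003≥6376, duration 9.3≤17.9, layovers 1≤3 — S4 is at least as good on every objective with at least one strict improvement.

Yes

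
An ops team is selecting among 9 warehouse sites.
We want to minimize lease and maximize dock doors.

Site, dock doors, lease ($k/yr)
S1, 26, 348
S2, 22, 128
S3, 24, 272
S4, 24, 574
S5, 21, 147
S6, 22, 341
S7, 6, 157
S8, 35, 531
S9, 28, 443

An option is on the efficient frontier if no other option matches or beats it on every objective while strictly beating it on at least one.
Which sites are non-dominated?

S1, S2, S3, S8, S9

S1: not dominated.
S2: not dominated (best lease).
S3: not dominated.
S4: dominated by S1 (dock doors 26≥24, lease 348≤574).
S5: dominated by S2 (dock doors 22≥21, lease 128≤147).
S6: dominated by S2 (dock doors 22≥22, lease 128≤341).
S7: dominated by S2 (dock doors 22≥6, lease 128≤157).
S8: not dominated (best dock doors).
S9: not dominated.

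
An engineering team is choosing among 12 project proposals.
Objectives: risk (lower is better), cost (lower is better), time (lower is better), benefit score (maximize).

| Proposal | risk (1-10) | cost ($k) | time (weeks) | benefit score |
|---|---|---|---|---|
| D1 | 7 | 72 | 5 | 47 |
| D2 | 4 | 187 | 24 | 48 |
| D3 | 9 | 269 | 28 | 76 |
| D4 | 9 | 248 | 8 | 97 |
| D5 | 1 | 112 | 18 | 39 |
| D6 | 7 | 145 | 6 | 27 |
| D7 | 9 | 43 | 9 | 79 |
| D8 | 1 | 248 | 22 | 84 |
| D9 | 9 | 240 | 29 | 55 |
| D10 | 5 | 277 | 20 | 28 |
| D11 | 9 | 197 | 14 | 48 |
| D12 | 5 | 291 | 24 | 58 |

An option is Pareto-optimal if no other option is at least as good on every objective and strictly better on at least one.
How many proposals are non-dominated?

D1: not dominated (best time).
D2: not dominated.
D3: dominated by D4 (risk 9≤9, cost 248≤269, time 8≤28, benefit score 97≥76).
D4: not dominated (best benefit score).
D5: not dominated.
D6: dominated by D1 (risk 7≤7, cost 72≤145, time 5≤6, benefit score 47≥27).
D7: not dominated (best cost).
D8: not dominated.
D9: dominated by D7 (risk 9≤9, cost 43≤240, time 9≤29, benefit score 79≥55).
D10: dominated by D5 (risk 1≤5, cost 112≤277, time 18≤20, benefit score 39≥28).
D11: dominated by D7 (risk 9≤9, cost 43≤197, time 9≤14, benefit score 79≥48).
D12: dominated by D8 (risk 1≤5, cost 248≤291, time 22≤24, benefit score 84≥58).
Pareto-optimal: D1, D2, D4, D5, D7, D8 → 6.

6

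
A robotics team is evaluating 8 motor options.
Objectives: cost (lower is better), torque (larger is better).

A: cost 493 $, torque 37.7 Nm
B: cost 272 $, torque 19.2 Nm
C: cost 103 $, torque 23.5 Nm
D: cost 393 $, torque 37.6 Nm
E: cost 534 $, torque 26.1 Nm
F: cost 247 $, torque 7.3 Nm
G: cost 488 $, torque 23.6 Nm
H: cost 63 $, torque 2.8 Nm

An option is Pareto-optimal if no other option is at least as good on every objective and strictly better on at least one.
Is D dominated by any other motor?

A: worse on cost (493 vs 393).
B: worse on torque (19.2 vs 37.6).
C: worse on torque (23.5 vs 37.6).
E: worse on cost (534 vs 393).
F: worse on torque (7.3 vs 37.6).
G: worse on cost (488 vs 393).
H: worse on torque (2.8 vs 37.6).
No option is at least as good as D on every objective and strictly better on one.

No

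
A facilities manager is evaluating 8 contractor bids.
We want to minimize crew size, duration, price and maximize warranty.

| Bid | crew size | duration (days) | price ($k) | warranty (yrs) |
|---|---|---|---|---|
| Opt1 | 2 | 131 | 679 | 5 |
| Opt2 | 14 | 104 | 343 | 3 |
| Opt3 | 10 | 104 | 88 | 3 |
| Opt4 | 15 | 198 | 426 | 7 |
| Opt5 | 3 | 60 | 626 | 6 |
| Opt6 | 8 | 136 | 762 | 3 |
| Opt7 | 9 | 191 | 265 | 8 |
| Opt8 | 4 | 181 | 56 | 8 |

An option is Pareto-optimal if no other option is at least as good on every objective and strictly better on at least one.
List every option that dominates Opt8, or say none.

Opt1: worse on price (679 vs 56).
Opt2: worse on crew size (14 vs 4).
Opt3: worse on crew size (10 vs 4).
Opt4: worse on crew size (15 vs 4).
Opt5: worse on price (626 vs 56).
Opt6: worse on crew size (8 vs 4).
Opt7: worse on crew size (9 vs 4).
No option dominates Opt8.

none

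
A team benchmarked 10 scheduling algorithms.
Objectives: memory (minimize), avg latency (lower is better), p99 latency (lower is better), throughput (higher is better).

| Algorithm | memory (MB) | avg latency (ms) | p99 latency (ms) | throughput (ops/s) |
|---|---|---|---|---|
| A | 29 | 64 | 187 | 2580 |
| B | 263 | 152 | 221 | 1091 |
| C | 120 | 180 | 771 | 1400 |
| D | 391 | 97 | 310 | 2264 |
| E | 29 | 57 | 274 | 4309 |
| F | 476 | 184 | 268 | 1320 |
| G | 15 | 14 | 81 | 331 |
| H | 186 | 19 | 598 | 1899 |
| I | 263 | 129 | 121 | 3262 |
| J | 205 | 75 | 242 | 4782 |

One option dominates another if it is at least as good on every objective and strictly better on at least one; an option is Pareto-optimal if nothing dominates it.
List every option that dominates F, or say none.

A: memory 29≤476, avg latency 64≤184, p99 latency 187≤268, throughput 2580≥1320 — dominates F.
I: memory 263≤476, avg latency 129≤184, p99 latency 121≤268, throughput 3262≥1320 — dominates F.
J: memory 205≤476, avg latency 75≤184, p99 latency 242≤268, throughput 4782≥1320 — dominates F.
Others (B, C, D, E, G, H) are each worse than F on at least one objective.

A, I, J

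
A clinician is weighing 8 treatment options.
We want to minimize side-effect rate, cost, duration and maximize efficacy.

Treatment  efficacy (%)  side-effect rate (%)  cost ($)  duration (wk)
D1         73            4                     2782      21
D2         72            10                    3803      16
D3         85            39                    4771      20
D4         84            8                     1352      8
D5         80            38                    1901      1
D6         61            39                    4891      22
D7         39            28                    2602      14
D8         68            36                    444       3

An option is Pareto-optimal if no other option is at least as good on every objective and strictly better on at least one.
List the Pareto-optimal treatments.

D1, D3, D4, D5, D8

D1: not dominated (best side-effect rate).
D2: dominated by D4 (efficacy 84≥72, side-effect rate 8≤10, cost 1352≤3803, duration 8≤16).
D3: not dominated (best efficacy).
D4: not dominated.
D5: not dominated (best duration).
D6: dominated by D1 (efficacy 73≥61, side-effect rate 4≤39, cost 2782≤4891, duration 21≤22).
D7: dominated by D4 (efficacy 84≥39, side-effect rate 8≤28, cost 1352≤2602, duration 8≤14).
D8: not dominated (best cost).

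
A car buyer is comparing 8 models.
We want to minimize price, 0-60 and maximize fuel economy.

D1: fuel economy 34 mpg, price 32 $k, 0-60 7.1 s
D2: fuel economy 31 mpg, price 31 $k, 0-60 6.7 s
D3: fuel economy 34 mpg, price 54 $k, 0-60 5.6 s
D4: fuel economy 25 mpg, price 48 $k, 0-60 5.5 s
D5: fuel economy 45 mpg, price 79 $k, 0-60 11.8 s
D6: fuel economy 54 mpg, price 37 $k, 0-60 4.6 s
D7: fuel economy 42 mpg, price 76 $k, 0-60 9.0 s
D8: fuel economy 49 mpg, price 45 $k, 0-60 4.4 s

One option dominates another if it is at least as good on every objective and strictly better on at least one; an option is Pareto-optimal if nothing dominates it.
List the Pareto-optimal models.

D1: not dominated.
D2: not dominated (best price).
D3: dominated by D6 (fuel economy 54≥34, price 37≤54, 0-60 4.6≤5.6).
D4: dominated by D6 (fuel economy 54≥25, price 37≤48, 0-60 4.6≤5.5).
D5: dominated by D6 (fuel economy 54≥45, price 37≤79, 0-60 4.6≤11.8).
D6: not dominated (best fuel economy).
D7: dominated by D6 (fuel economy 54≥42, price 37≤76, 0-60 4.6≤9.0).
D8: not dominated (best 0-60).

D1, D2, D6, D8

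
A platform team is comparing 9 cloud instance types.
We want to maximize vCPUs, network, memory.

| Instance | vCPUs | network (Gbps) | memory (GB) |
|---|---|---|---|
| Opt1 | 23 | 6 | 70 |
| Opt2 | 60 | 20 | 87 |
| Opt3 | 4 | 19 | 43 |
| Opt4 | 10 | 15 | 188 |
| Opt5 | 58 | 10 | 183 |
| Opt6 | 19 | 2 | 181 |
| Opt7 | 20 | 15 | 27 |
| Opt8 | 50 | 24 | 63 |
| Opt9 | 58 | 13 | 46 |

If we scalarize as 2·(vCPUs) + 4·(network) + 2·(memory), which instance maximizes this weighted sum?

Opt5

Opt1: 2·23 + 4·6 + 2·70 = 210
Opt2: 2·60 + 4·20 + 2·87 = 374
Opt3: 2·4 + 4·19 + 2·43 = 170
Opt4: 2·10 + 4·15 + 2·188 = 456
Opt5: 2·58 + 4·10 + 2·183 = 522
Opt6: 2·19 + 4·2 + 2·181 = 408
Opt7: 2·20 + 4·15 + 2·27 = 154
Opt8: 2·50 + 4·24 + 2·63 = 322
Opt9: 2·58 + 4·13 + 2·46 = 260
Highest: Opt5 at 522.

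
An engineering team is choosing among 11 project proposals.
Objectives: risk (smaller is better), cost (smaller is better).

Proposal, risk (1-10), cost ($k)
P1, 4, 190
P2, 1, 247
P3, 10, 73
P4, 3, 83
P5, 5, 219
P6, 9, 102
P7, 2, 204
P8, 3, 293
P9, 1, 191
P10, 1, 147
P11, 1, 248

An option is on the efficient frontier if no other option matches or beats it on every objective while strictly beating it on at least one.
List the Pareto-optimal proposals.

P1: dominated by P4 (risk 3≤4, cost 83≤190).
P2: dominated by P9 (risk 1≤1, cost 191≤247).
P3: not dominated (best cost).
P4: not dominated.
P5: dominated by P1 (risk 4≤5, cost 190≤219).
P6: dominated by P4 (risk 3≤9, cost 83≤102).
P7: dominated by P9 (risk 1≤2, cost 191≤204).
P8: dominated by P2 (risk 1≤3, cost 247≤293).
P9: dominated by P10 (risk 1≤1, cost 147≤191).
P10: not dominated.
P11: dominated by P2 (risk 1≤1, cost 247≤248).

P3, P4, P10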